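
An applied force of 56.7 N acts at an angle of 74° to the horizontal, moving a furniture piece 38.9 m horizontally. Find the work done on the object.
W = F·d·cosθ = (56.7)(38.9)cos(74°) = 608.0 J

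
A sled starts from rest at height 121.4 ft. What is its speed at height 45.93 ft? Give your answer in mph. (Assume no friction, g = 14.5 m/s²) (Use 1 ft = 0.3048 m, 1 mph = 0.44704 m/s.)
Convert to SI: h₁−h₂ = 23.0033 m
mgh₁ = mgh₂ + ½mv² ⇒ v = √(2g(h₁−h₂)) = √(2·14.5·23.0033) = 25.8282 m/s = 57.78 mph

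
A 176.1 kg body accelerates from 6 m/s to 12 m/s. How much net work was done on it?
W = ΔKE = ½m(v₂² − v₁²) = ½(176.1)(12² − 6²) = 9509.4 J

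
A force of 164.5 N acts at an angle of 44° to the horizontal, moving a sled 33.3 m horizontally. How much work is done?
W = F·d·cosθ = (164.5)(33.3)cos(44°) = 3940 J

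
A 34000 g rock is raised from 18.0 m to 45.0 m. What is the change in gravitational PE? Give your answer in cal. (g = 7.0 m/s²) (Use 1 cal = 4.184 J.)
Convert to SI: m = 34.0 kg, Δh = 27.0 m
ΔPE = mgΔh = (34.0)(7.0)(27.0) = 6426.0 J = 1536 cal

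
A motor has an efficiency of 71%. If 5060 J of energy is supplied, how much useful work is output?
W_out = η·W_in = 0.71·5060 = 3592.6 J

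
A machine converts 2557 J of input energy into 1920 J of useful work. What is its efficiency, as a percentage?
η = W_out/W_in = 1920/2557 = 75.09%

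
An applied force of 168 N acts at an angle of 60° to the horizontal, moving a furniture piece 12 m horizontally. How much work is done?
W = F·d·cosθ = (168)(12)cos(60°) = 1008 J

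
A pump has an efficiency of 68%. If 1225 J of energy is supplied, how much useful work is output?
W_out = η·W_in = 0.68·1225 = 833.0 J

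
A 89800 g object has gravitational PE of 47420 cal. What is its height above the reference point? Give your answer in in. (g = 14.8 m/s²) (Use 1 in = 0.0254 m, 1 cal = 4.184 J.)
Convert to SI: m = 89.8 kg, PE = 198405 J
h = PE/(mg) = 198405/(89.8·14.8) = 149.285 m = 5877 in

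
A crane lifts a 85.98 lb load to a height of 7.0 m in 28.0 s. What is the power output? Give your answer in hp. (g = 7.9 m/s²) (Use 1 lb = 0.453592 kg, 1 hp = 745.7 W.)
Convert to SI: m = 38.9998 kg, h = 7.0 m, t = 28.0 s
P = mgh/t = (38.9998)(7.9)(7.0)/28.0 = 77.0247 W = 0.1033 hp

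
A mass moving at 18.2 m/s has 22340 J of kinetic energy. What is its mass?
m = 2·KE/v² = 2·22340/(18.2)² = 134.9 kg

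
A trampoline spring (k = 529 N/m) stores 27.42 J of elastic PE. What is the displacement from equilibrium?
x = √(2·PE/k) = √(2·27.42/529) = 0.322 m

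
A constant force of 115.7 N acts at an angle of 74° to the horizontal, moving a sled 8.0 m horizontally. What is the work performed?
W = F·d·cosθ = (115.7)(8.0)cos(74°) = 255.1 J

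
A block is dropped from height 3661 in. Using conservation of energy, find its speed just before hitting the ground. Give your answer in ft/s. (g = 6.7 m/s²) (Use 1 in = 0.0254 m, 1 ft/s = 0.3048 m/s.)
Convert to SI: h = 92.9894 m
mgh = ½mv² ⇒ v = √(2gh) = √(2·6.7·92.9894) = 35.2995 m/s = 115.8 ft/s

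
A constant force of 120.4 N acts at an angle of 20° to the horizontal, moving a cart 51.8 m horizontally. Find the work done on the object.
W = F·d·cosθ = (120.4)(51.8)cos(20°) = 5861 J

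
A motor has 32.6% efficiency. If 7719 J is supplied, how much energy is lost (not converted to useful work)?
W_lost = W_in(1 − η) = 7719·(1 − 0.326) = 5203 J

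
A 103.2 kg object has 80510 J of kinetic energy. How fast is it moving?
v = √(2·KE/m) = √(2·80510/103.2) = 39.5 m/s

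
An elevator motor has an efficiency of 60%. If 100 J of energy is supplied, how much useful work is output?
W_out = η·W_in = 0.6·100 = 60.0 J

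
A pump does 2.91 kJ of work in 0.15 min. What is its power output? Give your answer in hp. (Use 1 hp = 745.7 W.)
Convert to SI: W = 2910.0 J, t = 9.0 s
P = W/t = 2910.0/9.0 = 323.333 W = 0.4336 hp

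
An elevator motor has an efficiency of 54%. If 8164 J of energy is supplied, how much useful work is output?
W_out = η·W_in = 0.54·8164 = 4408.56 J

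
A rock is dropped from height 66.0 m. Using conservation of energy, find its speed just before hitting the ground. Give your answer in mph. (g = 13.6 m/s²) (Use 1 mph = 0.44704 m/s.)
mgh = ½mv² ⇒ v = √(2gh) = √(2·13.6·66.0) = 42.3698 m/s = 94.78 mph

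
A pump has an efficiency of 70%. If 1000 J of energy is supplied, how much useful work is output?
W_out = η·W_in = 0.7·1000 = 700.0 J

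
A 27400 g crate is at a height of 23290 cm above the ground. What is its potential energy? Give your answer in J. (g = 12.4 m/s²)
Convert to SI: m = 27.4 kg, h = 232.9 m
PE = mgh = (27.4)(12.4)(232.9) = 79130 J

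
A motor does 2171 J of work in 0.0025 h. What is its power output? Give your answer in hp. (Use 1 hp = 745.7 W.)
Convert to SI: W = 2171.0 J, t = 9.0 s
P = W/t = 2171.0/9.0 = 241.222 W = 0.3235 hp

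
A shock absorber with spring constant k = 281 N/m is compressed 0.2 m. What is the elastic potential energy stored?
PE = ½kx² = ½(281)(0.2)² = 5.62 J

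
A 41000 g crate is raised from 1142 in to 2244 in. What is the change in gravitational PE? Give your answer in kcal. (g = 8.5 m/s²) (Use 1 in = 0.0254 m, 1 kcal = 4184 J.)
Convert to SI: m = 41.0 kg, Δh = 27.9908 m
ΔPE = mgΔh = (41.0)(8.5)(27.9908) = 9754.79 J = 2.331 kcal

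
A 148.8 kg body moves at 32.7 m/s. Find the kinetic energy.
KE = ½mv² = ½(148.8)(32.7)² = 79560 J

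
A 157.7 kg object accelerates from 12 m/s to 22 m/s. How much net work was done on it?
W = ΔKE = ½m(v₂² − v₁²) = ½(157.7)(22² − 12²) = 26809.0 J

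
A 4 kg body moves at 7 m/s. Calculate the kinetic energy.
KE = ½mv² = ½(4)(7)² = 98.0 J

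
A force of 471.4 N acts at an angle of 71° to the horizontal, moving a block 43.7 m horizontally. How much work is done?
W = F·d·cosθ = (471.4)(43.7)cos(71°) = 6707 J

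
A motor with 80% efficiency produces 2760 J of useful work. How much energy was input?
W_in = W_out/η = 2760/0.8 = 3450 J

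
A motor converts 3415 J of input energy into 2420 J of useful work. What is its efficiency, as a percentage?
η = W_out/W_in = 2420/3415 = 70.86%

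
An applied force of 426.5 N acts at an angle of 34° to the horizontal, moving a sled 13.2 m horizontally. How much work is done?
W = F·d·cosθ = (426.5)(13.2)cos(34°) = 4667 J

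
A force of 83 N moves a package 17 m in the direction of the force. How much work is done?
W = F·d = (83)(17) = 1411 J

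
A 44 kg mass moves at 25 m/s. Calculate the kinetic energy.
KE = ½mv² = ½(44)(25)² = 13750.0 J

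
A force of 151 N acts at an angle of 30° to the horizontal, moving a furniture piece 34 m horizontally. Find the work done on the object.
W = F·d·cosθ = (151)(34)cos(30°) = 4446 J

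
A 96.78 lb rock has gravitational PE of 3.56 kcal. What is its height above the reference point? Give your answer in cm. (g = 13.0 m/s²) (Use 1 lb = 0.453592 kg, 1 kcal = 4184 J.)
Convert to SI: m = 43.8986 kg, PE = 14895.0 J
h = PE/(mg) = 14895.0/(43.8986·13.0) = 26.1004 m = 2610 cm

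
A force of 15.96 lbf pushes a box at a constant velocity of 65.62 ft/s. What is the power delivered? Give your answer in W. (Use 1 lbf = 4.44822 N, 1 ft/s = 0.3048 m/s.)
Convert to SI: F = 70.9936 N, v = 20.001 m/s
P = Fv = (70.9936)(20.001) = 1420 W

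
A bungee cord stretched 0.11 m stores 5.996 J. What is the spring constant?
k = 2·PE/x² = 2·5.996/(0.11)² = 991.1 N/m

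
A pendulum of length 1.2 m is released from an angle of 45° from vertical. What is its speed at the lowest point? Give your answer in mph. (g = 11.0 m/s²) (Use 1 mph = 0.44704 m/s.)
h = L(1 − cosθ) = 1.2(1 − cos45°) = 0.351472 m
v = √(2gh) = √(2·11.0·0.351472) = 2.78072 m/s = 6.22 mph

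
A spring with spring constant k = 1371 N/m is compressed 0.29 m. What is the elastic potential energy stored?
PE = ½kx² = ½(1371)(0.29)² = 57.65 J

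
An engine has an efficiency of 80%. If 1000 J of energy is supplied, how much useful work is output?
W_out = η·W_in = 0.8·1000 = 800.0 J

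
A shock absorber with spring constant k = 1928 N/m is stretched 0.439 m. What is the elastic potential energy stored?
PE = ½kx² = ½(1928)(0.439)² = 185.8 J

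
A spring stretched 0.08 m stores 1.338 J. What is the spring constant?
k = 2·PE/x² = 2·1.338/(0.08)² = 418.1 N/m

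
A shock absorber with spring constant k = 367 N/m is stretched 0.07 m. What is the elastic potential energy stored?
PE = ½kx² = ½(367)(0.07)² = 0.8992 J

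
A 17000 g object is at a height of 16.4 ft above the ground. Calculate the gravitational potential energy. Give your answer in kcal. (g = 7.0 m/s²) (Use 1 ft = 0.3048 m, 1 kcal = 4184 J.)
Convert to SI: m = 17.0 kg, h = 4.99872 m
PE = mgh = (17.0)(7.0)(4.99872) = 594.848 J = 0.1422 kcal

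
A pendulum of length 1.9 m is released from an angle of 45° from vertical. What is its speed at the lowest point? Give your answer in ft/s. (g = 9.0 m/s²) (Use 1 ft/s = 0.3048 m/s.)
h = L(1 − cosθ) = 1.9(1 − cos45°) = 0.556497 m
v = √(2gh) = √(2·9.0·0.556497) = 3.16496 m/s = 10.38 ft/s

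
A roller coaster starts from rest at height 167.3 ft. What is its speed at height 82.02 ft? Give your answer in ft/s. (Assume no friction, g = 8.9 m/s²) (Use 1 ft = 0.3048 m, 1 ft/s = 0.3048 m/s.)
Convert to SI: h₁−h₂ = 25.9933 m
mgh₁ = mgh₂ + ½mv² ⇒ v = √(2g(h₁−h₂)) = √(2·8.9·25.9933) = 21.51 m/s = 70.57 ft/s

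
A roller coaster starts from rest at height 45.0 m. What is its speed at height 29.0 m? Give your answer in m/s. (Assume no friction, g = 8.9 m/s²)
mgh₁ = mgh₂ + ½mv² ⇒ v = √(2g(h₁−h₂)) = √(2·8.9·16.0) = 16.88 m/s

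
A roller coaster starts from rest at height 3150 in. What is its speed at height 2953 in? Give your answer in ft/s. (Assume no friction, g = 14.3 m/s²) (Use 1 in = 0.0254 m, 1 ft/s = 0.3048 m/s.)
Convert to SI: h₁−h₂ = 5.0038 m
mgh₁ = mgh₂ + ½mv² ⇒ v = √(2g(h₁−h₂)) = √(2·14.3·5.0038) = 11.9628 m/s = 39.25 ft/s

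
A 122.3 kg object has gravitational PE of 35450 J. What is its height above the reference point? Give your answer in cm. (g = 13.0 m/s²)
h = PE/(mg) = 35450.0/(122.3·13.0) = 22.297 m = 2230 cm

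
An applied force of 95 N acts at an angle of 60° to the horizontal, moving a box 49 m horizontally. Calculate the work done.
W = F·d·cosθ = (95)(49)cos(60°) = 2328 J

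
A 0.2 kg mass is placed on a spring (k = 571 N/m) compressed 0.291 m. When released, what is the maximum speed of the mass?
½kx² = ½mv² ⇒ v = x√(k/m) = (0.291)√(571/0.2) = 15.55 m/s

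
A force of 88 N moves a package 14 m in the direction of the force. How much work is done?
W = F·d = (88)(14) = 1232 J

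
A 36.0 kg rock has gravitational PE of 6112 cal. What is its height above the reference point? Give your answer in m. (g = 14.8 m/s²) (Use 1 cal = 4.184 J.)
Convert to SI: m = 36.0 kg, PE = 25572.6 J
h = PE/(mg) = 25572.6/(36.0·14.8) = 48.0 m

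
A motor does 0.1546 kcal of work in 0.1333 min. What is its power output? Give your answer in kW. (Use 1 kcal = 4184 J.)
Convert to SI: W = 646.846 J, t = 7.998 s
P = W/t = 646.846/7.998 = 80.876 W = 0.08088 kW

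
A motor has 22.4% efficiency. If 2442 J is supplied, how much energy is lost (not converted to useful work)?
W_lost = W_in(1 − η) = 2442·(1 − 0.224) = 1895 J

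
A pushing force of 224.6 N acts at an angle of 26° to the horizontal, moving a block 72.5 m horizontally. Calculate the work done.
W = F·d·cosθ = (224.6)(72.5)cos(26°) = 14640 J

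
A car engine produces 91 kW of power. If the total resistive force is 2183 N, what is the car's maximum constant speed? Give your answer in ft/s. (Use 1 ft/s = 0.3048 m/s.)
P = Fv ⇒ v = P/F = 91000 W/2183.0 N = 41.6858 m/s = 136.8 ft/s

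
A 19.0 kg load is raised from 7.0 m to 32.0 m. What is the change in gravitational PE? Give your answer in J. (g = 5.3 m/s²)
ΔPE = mgΔh = (19.0)(5.3)(25.0) = 2518 J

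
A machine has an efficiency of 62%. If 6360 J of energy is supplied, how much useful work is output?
W_out = η·W_in = 0.62·6360 = 3943.2 J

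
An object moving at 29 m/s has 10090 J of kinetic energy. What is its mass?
m = 2·KE/v² = 2·10090/(29)² = 24.0 kg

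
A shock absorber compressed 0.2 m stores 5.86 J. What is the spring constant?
k = 2·PE/x² = 2·5.86/(0.2)² = 293.0 N/m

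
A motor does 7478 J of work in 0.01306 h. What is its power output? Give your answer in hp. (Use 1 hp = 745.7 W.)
Convert to SI: W = 7478.0 J, t = 47.016 s
P = W/t = 7478.0/47.016 = 159.052 W = 0.2133 hp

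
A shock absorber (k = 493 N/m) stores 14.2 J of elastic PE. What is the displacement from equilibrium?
x = √(2·PE/k) = √(2·14.2/493) = 0.24 m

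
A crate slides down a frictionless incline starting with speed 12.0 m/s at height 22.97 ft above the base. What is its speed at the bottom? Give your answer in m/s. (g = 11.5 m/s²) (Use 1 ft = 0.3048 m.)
Convert to SI: v₀ = 12.0 m/s, h = 7.00126 m
½mv₀² + mgh = ½mv² ⇒ v = √(v₀² + 2gh) = √(12.0² + 2·11.5·7.00126) = 17.47 m/s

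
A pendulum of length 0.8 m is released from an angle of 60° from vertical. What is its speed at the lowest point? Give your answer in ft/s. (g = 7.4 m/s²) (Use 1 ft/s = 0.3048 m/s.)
h = L(1 − cosθ) = 0.8(1 − cos60°) = 0.4 m
v = √(2gh) = √(2·7.4·0.4) = 2.43311 m/s = 7.983 ft/s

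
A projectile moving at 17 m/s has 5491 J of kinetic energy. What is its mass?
m = 2·KE/v² = 2·5491/(17)² = 38.0 kg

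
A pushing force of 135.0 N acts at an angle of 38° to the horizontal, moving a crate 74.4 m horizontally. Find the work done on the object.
W = F·d·cosθ = (135.0)(74.4)cos(38°) = 7915 J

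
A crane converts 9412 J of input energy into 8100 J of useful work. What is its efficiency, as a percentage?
η = W_out/W_in = 8100/9412 = 86.06%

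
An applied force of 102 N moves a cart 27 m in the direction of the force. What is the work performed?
W = F·d = (102)(27) = 2754 J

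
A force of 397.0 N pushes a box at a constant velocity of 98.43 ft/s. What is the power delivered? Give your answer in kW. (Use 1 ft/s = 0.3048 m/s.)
Convert to SI: F = 397.0 N, v = 30.0015 m/s
P = Fv = (397.0)(30.0015) = 11910.6 W = 11.91 kW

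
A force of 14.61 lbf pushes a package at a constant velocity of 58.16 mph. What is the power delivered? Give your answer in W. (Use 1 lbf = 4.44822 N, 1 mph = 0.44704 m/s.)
Convert to SI: F = 64.9885 N, v = 25.9998 m/s
P = Fv = (64.9885)(25.9998) = 1690 W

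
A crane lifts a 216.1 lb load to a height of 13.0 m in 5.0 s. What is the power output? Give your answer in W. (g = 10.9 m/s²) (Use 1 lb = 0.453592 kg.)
Convert to SI: m = 98.0212 kg, h = 13.0 m, t = 5.0 s
P = mgh/t = (98.0212)(10.9)(13.0)/5.0 = 2778 W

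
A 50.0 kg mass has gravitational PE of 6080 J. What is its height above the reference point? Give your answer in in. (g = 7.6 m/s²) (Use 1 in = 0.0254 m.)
h = PE/(mg) = 6080.0/(50.0·7.6) = 16.0 m = 629.9 in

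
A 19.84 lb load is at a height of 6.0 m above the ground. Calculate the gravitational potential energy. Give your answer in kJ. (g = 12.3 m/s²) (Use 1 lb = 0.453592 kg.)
Convert to SI: m = 8.99927 kg, h = 6.0 m
PE = mgh = (8.99927)(12.3)(6.0) = 664.146 J = 0.6641 kJ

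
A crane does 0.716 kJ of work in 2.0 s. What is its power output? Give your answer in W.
Convert to SI: W = 716.0 J, t = 2.0 s
P = W/t = 716.0/2.0 = 358.0 W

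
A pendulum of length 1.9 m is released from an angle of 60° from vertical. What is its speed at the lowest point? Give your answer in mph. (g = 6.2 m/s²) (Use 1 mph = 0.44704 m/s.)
h = L(1 − cosθ) = 1.9(1 − cos60°) = 0.95 m
v = √(2gh) = √(2·6.2·0.95) = 3.4322 m/s = 7.678 mph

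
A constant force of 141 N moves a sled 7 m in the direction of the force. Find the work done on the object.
W = F·d = (141)(7) = 987.0 J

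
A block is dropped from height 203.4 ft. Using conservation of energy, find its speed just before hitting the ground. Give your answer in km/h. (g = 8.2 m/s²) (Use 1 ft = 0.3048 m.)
Convert to SI: h = 61.9963 m
mgh = ½mv² ⇒ v = √(2gh) = √(2·8.2·61.9963) = 31.8864 m/s = 114.8 km/h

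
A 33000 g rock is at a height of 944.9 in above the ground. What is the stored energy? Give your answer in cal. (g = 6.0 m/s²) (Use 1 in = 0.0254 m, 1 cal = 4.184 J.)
Convert to SI: m = 33.0 kg, h = 24.0005 m
PE = mgh = (33.0)(6.0)(24.0005) = 4752.09 J = 1136 cal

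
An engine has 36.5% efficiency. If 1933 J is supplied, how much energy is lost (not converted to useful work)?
W_lost = W_in(1 − η) = 1933·(1 − 0.365) = 1227 J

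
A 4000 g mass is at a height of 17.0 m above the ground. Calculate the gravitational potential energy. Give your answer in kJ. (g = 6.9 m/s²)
Convert to SI: m = 4.0 kg, h = 17.0 m
PE = mgh = (4.0)(6.9)(17.0) = 469.2 J = 0.4692 kJ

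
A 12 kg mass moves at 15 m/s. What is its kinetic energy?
KE = ½mv² = ½(12)(15)² = 1350.0 J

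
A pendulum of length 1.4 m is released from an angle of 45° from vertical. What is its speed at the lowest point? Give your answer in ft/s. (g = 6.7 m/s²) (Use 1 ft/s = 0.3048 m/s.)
h = L(1 − cosθ) = 1.4(1 − cos45°) = 0.410051 m
v = √(2gh) = √(2·6.7·0.410051) = 2.34407 m/s = 7.691 ft/s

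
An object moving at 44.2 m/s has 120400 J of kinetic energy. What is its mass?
m = 2·KE/v² = 2·120400/(44.2)² = 123.3 kg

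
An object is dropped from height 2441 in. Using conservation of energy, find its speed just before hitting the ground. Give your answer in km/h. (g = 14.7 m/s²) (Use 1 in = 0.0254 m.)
Convert to SI: h = 62.0014 m
mgh = ½mv² ⇒ v = √(2gh) = √(2·14.7·62.0014) = 42.6947 m/s = 153.7 km/h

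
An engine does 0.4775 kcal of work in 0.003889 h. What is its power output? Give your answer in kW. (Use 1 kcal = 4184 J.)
Convert to SI: W = 1997.86 J, t = 14.0004 s
P = W/t = 1997.86/14.0004 = 142.7 W = 0.1427 kW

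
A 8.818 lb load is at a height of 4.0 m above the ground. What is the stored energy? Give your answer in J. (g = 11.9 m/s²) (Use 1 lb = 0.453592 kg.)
Convert to SI: m = 3.99977 kg, h = 4.0 m
PE = mgh = (3.99977)(11.9)(4.0) = 190.4 J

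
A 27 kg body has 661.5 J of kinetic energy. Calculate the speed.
v = √(2·KE/m) = √(2·661.5/27) = 7.0 m/s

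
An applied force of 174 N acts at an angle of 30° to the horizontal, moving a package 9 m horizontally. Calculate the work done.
W = F·d·cosθ = (174)(9)cos(30°) = 1356 J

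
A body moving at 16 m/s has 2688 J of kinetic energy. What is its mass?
m = 2·KE/v² = 2·2688/(16)² = 21.0 kg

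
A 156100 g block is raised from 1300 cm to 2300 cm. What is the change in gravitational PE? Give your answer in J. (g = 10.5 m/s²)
Convert to SI: m = 156.1 kg, Δh = 10.0 m
ΔPE = mgΔh = (156.1)(10.5)(10.0) = 16390 J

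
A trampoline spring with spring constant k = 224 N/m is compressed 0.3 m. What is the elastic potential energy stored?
PE = ½kx² = ½(224)(0.3)² = 10.08 J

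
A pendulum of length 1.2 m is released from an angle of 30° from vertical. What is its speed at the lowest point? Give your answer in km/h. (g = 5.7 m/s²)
h = L(1 − cosθ) = 1.2(1 − cos30°) = 0.16077 m
v = √(2gh) = √(2·5.7·0.16077) = 1.3538 m/s = 4.874 km/h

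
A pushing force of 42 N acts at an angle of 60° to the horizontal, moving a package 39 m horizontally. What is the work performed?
W = F·d·cosθ = (42)(39)cos(60°) = 819.0 J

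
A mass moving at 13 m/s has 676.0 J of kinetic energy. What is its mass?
m = 2·KE/v² = 2·676.0/(13)² = 8.0 kg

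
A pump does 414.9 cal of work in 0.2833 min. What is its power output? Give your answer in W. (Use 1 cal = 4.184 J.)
Convert to SI: W = 1735.94 J, t = 16.998 s
P = W/t = 1735.94/16.998 = 102.1 W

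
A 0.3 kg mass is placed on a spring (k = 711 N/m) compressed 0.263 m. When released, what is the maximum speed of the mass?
½kx² = ½mv² ⇒ v = x√(k/m) = (0.263)√(711/0.3) = 12.8 m/s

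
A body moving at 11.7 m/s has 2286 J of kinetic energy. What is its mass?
m = 2·KE/v² = 2·2286/(11.7)² = 33.4 kg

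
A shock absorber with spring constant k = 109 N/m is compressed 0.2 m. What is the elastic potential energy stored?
PE = ½kx² = ½(109)(0.2)² = 2.18 J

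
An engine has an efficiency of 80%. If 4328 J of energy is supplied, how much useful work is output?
W_out = η·W_in = 0.8·4328 = 3462.4 J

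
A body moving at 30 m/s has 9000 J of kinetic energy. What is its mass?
m = 2·KE/v² = 2·9000/(30)² = 20.0 kg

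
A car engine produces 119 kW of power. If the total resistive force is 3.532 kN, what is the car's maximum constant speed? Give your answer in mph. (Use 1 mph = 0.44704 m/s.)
Convert to SI: F = 3532.0 N
P = Fv ⇒ v = P/F = 119000 W/3532.0 N = 33.692 m/s = 75.37 mph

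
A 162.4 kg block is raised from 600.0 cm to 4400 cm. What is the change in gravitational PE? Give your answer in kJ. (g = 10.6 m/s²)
Convert to SI: m = 162.4 kg, Δh = 38.0 m
ΔPE = mgΔh = (162.4)(10.6)(38.0) = 65414.7 J = 65.41 kJ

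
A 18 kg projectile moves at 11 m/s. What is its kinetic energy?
KE = ½mv² = ½(18)(11)² = 1089.0 J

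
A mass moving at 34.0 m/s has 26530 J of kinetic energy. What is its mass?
m = 2·KE/v² = 2·26530/(34.0)² = 45.9 kg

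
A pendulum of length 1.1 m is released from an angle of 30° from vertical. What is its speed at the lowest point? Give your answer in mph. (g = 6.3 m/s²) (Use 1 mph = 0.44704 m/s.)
h = L(1 − cosθ) = 1.1(1 − cos30°) = 0.147372 m
v = √(2gh) = √(2·6.3·0.147372) = 1.36268 m/s = 3.048 mph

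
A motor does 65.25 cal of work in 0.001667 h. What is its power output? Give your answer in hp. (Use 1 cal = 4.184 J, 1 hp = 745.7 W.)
Convert to SI: W = 273.006 J, t = 6.0012 s
P = W/t = 273.006/6.0012 = 45.4919 W = 0.06101 hp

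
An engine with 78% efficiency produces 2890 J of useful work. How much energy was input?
W_in = W_out/η = 2890/0.78 = 3705 J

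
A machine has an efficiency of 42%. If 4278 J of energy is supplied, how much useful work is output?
W_out = η·W_in = 0.42·4278 = 1796.76 J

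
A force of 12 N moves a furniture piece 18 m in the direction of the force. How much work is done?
W = F·d = (12)(18) = 216.0 J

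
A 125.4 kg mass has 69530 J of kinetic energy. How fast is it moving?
v = √(2·KE/m) = √(2·69530/125.4) = 33.3 m/s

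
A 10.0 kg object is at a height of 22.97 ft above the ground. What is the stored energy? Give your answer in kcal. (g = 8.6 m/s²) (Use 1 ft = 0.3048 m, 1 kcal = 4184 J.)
Convert to SI: m = 10.0 kg, h = 7.00126 m
PE = mgh = (10.0)(8.6)(7.00126) = 602.108 J = 0.1439 kcal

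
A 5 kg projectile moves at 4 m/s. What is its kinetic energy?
KE = ½mv² = ½(5)(4)² = 40.0 J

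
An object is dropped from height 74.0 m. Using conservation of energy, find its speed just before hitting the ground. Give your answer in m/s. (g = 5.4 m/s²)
mgh = ½mv² ⇒ v = √(2gh) = √(2·5.4·74.0) = 28.27 m/s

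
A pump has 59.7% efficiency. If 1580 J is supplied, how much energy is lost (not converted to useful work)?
W_lost = W_in(1 − η) = 1580·(1 − 0.597) = 636.7 J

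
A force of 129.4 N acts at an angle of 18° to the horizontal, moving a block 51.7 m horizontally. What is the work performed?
W = F·d·cosθ = (129.4)(51.7)cos(18°) = 6363 J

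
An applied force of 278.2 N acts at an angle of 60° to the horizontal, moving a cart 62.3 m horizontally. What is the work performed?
W = F·d·cosθ = (278.2)(62.3)cos(60°) = 8666 J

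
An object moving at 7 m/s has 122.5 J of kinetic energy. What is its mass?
m = 2·KE/v² = 2·122.5/(7)² = 5.0 kg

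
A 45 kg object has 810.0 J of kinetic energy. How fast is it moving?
v = √(2·KE/m) = √(2·810.0/45) = 6.0 m/s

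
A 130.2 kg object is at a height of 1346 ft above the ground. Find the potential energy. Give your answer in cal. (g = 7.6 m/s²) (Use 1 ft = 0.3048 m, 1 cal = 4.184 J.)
Convert to SI: m = 130.2 kg, h = 410.261 m
PE = mgh = (130.2)(7.6)(410.261) = 405961 J = 97030 cal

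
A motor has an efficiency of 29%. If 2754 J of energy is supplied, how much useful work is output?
W_out = η·W_in = 0.29·2754 = 798.66 J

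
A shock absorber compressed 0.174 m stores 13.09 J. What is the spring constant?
k = 2·PE/x² = 2·13.09/(0.174)² = 864.7 N/m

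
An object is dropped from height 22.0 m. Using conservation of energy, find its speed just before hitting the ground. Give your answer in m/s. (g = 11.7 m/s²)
mgh = ½mv² ⇒ v = √(2gh) = √(2·11.7·22.0) = 22.69 m/s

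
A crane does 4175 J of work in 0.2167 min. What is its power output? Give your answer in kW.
Convert to SI: W = 4175.0 J, t = 13.002 s
P = W/t = 4175.0/13.002 = 321.104 W = 0.3211 kW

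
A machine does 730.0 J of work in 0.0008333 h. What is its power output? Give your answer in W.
Convert to SI: W = 730.0 J, t = 2.99988 s
P = W/t = 730.0/2.99988 = 243.3 W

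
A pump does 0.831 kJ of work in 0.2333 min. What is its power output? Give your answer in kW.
Convert to SI: W = 831.0 J, t = 13.998 s
P = W/t = 831.0/13.998 = 59.3656 W = 0.05937 kW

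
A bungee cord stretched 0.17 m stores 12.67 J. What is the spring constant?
k = 2·PE/x² = 2·12.67/(0.17)² = 876.8 N/m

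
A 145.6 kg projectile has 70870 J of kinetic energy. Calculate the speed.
v = √(2·KE/m) = √(2·70870/145.6) = 31.2 m/s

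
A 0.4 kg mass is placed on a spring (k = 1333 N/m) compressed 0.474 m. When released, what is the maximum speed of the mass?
½kx² = ½mv² ⇒ v = x√(k/m) = (0.474)√(1333/0.4) = 27.36 m/s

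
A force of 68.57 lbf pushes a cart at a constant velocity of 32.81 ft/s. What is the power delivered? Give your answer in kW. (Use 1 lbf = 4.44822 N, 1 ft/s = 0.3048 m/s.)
Convert to SI: F = 305.014 N, v = 10.0005 m/s
P = Fv = (305.014)(10.0005) = 3050.29 W = 3.05 kW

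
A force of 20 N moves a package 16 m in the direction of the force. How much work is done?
W = F·d = (20)(16) = 320.0 J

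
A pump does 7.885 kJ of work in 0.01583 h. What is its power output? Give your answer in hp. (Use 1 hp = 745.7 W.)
Convert to SI: W = 7885.0 J, t = 56.988 s
P = W/t = 7885.0/56.988 = 138.362 W = 0.1855 hp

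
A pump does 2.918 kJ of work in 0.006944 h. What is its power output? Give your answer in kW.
Convert to SI: W = 2918.0 J, t = 24.9984 s
P = W/t = 2918.0/24.9984 = 116.727 W = 0.1167 kW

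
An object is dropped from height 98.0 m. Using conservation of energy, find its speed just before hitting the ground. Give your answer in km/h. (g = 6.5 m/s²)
mgh = ½mv² ⇒ v = √(2gh) = √(2·6.5·98.0) = 35.6931 m/s = 128.5 km/h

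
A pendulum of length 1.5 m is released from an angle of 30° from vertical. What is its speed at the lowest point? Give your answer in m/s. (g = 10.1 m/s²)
h = L(1 − cosθ) = 1.5(1 − cos30°) = 0.200962 m
v = √(2gh) = √(2·10.1·0.200962) = 2.015 m/s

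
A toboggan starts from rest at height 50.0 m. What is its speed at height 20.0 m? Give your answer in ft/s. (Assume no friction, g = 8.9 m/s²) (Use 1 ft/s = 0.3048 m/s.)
mgh₁ = mgh₂ + ½mv² ⇒ v = √(2g(h₁−h₂)) = √(2·8.9·30.0) = 23.10844 m/s = 75.82 ft/s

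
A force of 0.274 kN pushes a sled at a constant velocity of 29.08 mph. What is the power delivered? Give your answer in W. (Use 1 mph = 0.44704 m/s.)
Convert to SI: F = 274.0 N, v = 12.9999 m/s
P = Fv = (274.0)(12.9999) = 3562 W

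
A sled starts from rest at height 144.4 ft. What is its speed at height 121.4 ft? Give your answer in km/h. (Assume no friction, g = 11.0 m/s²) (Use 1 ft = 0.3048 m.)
Convert to SI: h₁−h₂ = 7.0104 m
mgh₁ = mgh₂ + ½mv² ⇒ v = √(2g(h₁−h₂)) = √(2·11.0·7.0104) = 12.4189 m/s = 44.71 km/h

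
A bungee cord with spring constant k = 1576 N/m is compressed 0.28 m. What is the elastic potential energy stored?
PE = ½kx² = ½(1576)(0.28)² = 61.78 J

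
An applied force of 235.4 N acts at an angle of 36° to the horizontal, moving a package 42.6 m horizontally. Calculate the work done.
W = F·d·cosθ = (235.4)(42.6)cos(36°) = 8113 J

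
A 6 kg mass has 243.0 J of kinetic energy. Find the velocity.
v = √(2·KE/m) = √(2·243.0/6) = 9.0 m/s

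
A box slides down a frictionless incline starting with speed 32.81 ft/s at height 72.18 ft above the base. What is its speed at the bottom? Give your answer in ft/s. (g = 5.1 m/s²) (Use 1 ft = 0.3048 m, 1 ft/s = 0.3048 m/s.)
Convert to SI: v₀ = 10.0005 m/s, h = 22.0005 m
½mv₀² + mgh = ½mv² ⇒ v = √(v₀² + 2gh) = √(10.0005² + 2·5.1·22.0005) = 18.0115 m/s = 59.09 ft/s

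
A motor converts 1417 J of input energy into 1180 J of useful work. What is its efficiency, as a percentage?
η = W_out/W_in = 1180/1417 = 83.27%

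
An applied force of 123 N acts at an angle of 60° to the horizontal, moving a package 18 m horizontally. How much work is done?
W = F·d·cosθ = (123)(18)cos(60°) = 1107 J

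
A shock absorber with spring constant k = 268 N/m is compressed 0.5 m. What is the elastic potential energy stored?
PE = ½kx² = ½(268)(0.5)² = 33.5 J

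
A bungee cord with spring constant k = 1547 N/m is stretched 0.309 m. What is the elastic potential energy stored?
PE = ½kx² = ½(1547)(0.309)² = 73.85 J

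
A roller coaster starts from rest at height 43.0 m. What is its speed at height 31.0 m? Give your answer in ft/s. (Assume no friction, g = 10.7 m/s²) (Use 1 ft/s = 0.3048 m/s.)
mgh₁ = mgh₂ + ½mv² ⇒ v = √(2g(h₁−h₂)) = √(2·10.7·12.0) = 16.025 m/s = 52.58 ft/s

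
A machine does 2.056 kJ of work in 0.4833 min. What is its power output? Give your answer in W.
Convert to SI: W = 2056.0 J, t = 28.998 s
P = W/t = 2056.0/28.998 = 70.9 W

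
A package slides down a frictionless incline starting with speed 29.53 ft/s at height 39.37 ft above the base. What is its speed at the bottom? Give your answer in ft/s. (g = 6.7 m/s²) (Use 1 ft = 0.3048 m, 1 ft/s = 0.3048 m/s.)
Convert to SI: v₀ = 9.00074 m/s, h = 12.0 m
½mv₀² + mgh = ½mv² ⇒ v = √(v₀² + 2gh) = √(9.00074² + 2·6.7·12.0) = 15.5503 m/s = 51.02 ft/s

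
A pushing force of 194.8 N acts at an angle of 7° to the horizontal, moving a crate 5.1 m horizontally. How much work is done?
W = F·d·cosθ = (194.8)(5.1)cos(7°) = 986.1 J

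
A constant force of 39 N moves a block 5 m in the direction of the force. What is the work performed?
W = F·d = (39)(5) = 195.0 J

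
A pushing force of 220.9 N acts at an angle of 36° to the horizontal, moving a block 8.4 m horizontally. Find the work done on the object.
W = F·d·cosθ = (220.9)(8.4)cos(36°) = 1501 J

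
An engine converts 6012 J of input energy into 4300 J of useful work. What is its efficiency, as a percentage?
η = W_out/W_in = 4300/6012 = 71.52%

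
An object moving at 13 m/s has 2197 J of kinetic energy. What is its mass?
m = 2·KE/v² = 2·2197/(13)² = 26.0 kg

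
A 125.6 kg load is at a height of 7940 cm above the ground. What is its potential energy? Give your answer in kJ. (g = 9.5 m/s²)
Convert to SI: m = 125.6 kg, h = 79.4 m
PE = mgh = (125.6)(9.5)(79.4) = 94740.1 J = 94.74 kJ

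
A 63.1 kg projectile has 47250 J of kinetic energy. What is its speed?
v = √(2·KE/m) = √(2·47250/63.1) = 38.7 m/s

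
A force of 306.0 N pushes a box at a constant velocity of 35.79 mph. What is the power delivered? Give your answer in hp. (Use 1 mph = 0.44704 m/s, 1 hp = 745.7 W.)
Convert to SI: F = 306.0 N, v = 15.9996 m/s
P = Fv = (306.0)(15.9996) = 4895.87 W = 6.565 hp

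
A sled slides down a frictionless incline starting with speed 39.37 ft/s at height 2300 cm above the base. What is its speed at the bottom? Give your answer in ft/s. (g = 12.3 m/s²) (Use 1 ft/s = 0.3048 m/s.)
Convert to SI: v₀ = 12.0 m/s, h = 23.0 m
½mv₀² + mgh = ½mv² ⇒ v = √(v₀² + 2gh) = √(12.0² + 2·12.3·23.0) = 26.6421 m/s = 87.41 ft/s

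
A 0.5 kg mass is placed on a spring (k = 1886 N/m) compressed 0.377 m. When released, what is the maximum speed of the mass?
½kx² = ½mv² ⇒ v = x√(k/m) = (0.377)√(1886/0.5) = 23.15 m/s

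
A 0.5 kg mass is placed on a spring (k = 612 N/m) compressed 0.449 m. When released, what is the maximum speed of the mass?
½kx² = ½mv² ⇒ v = x√(k/m) = (0.449)√(612/0.5) = 15.71 m/s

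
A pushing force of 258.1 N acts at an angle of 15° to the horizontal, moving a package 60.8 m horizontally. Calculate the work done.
W = F·d·cosθ = (258.1)(60.8)cos(15°) = 15160 J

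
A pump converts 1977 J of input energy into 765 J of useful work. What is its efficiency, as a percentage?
η = W_out/W_in = 765/1977 = 38.69%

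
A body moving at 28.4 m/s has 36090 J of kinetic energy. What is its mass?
m = 2·KE/v² = 2·36090/(28.4)² = 89.49 kg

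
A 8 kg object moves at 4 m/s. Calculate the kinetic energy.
KE = ½mv² = ½(8)(4)² = 64.0 J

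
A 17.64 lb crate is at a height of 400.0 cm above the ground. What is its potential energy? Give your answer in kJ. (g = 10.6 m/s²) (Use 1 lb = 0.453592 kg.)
Convert to SI: m = 8.00136 kg, h = 4.0 m
PE = mgh = (8.00136)(10.6)(4.0) = 339.258 J = 0.3393 kJ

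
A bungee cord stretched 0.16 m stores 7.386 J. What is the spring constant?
k = 2·PE/x² = 2·7.386/(0.16)² = 577.0 N/m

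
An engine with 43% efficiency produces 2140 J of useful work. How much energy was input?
W_in = W_out/η = 2140/0.43 = 4977 J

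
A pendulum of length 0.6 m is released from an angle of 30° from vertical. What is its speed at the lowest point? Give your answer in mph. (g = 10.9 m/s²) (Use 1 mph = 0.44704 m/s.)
h = L(1 − cosθ) = 0.6(1 − cos30°) = 0.0803848 m
v = √(2gh) = √(2·10.9·0.0803848) = 1.32378 m/s = 2.961 mph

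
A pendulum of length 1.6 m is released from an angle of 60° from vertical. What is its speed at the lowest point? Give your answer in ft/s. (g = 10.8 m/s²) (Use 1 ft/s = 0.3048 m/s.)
h = L(1 − cosθ) = 1.6(1 − cos60°) = 0.8 m
v = √(2gh) = √(2·10.8·0.8) = 4.15692 m/s = 13.64 ft/s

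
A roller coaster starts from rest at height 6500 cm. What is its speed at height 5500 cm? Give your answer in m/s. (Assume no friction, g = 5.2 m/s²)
Convert to SI: h₁−h₂ = 10.0 m
mgh₁ = mgh₂ + ½mv² ⇒ v = √(2g(h₁−h₂)) = √(2·5.2·10.0) = 10.2 m/s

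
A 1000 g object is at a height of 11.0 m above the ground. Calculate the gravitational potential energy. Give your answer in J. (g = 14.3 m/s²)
Convert to SI: m = 1.0 kg, h = 11.0 m
PE = mgh = (1.0)(14.3)(11.0) = 157.3 J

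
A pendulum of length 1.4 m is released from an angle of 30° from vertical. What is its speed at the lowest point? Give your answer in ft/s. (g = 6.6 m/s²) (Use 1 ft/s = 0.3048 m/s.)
h = L(1 − cosθ) = 1.4(1 − cos30°) = 0.187564 m
v = √(2gh) = √(2·6.6·0.187564) = 1.57348 m/s = 5.162 ft/s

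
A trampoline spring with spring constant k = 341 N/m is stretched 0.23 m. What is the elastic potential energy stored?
PE = ½kx² = ½(341)(0.23)² = 9.019 J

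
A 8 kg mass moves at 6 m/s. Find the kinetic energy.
KE = ½mv² = ½(8)(6)² = 144.0 J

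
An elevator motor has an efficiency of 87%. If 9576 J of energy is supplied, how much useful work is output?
W_out = η·W_in = 0.87·9576 = 8331.12 J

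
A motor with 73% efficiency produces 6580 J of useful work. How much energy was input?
W_in = W_out/η = 6580/0.73 = 9014 J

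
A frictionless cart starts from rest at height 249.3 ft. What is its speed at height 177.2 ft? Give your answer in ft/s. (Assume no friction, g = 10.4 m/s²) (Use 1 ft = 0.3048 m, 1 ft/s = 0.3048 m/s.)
Convert to SI: h₁−h₂ = 21.9761 m
mgh₁ = mgh₂ + ½mv² ⇒ v = √(2g(h₁−h₂)) = √(2·10.4·21.9761) = 21.38 m/s = 70.14 ft/s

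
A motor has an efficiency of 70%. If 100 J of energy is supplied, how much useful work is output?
W_out = η·W_in = 0.7·100 = 70.0 J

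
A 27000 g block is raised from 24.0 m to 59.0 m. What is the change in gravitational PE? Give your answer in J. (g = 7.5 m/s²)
Convert to SI: m = 27.0 kg, Δh = 35.0 m
ΔPE = mgΔh = (27.0)(7.5)(35.0) = 7088 J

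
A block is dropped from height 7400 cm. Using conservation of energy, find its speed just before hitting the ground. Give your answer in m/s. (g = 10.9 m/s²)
Convert to SI: h = 74.0 m
mgh = ½mv² ⇒ v = √(2gh) = √(2·10.9·74.0) = 40.16 m/s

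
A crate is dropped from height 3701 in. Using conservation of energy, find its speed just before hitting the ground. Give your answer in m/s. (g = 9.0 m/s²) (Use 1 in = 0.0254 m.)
Convert to SI: h = 94.0054 m
mgh = ½mv² ⇒ v = √(2gh) = √(2·9.0·94.0054) = 41.14 m/s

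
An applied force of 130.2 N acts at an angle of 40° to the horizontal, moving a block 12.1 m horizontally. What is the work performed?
W = F·d·cosθ = (130.2)(12.1)cos(40°) = 1207 J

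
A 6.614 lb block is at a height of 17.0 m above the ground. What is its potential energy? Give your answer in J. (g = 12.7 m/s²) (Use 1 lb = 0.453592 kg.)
Convert to SI: m = 3.00006 kg, h = 17.0 m
PE = mgh = (3.00006)(12.7)(17.0) = 647.7 J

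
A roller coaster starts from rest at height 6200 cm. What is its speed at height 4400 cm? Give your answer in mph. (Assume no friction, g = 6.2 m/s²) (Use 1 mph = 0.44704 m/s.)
Convert to SI: h₁−h₂ = 18.0 m
mgh₁ = mgh₂ + ½mv² ⇒ v = √(2g(h₁−h₂)) = √(2·6.2·18.0) = 14.9399 m/s = 33.42 mph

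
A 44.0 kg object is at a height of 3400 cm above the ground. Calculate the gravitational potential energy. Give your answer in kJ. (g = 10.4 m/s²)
Convert to SI: m = 44.0 kg, h = 34.0 m
PE = mgh = (44.0)(10.4)(34.0) = 15558.4 J = 15.56 kJ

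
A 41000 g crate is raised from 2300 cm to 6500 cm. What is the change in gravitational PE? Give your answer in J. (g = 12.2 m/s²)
Convert to SI: m = 41.0 kg, Δh = 42.0 m
ΔPE = mgΔh = (41.0)(12.2)(42.0) = 21010 J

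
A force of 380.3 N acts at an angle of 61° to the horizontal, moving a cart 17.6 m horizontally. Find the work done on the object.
W = F·d·cosθ = (380.3)(17.6)cos(61°) = 3245 J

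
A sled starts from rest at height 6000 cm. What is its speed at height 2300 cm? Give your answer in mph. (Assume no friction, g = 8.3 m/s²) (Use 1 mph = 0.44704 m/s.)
Convert to SI: h₁−h₂ = 37.0 m
mgh₁ = mgh₂ + ½mv² ⇒ v = √(2g(h₁−h₂)) = √(2·8.3·37.0) = 24.7831 m/s = 55.44 mph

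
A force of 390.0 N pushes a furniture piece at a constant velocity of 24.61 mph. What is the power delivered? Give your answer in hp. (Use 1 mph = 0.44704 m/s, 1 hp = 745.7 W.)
Convert to SI: F = 390.0 N, v = 11.0017 m/s
P = Fv = (390.0)(11.0017) = 4290.65 W = 5.754 hp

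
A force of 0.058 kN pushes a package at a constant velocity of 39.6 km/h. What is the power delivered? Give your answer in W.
Convert to SI: F = 58.0 N, v = 11.0 m/s
P = Fv = (58.0)(11.0) = 638.0 W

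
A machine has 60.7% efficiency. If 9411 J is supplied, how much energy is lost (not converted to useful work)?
W_lost = W_in(1 − η) = 9411·(1 − 0.607) = 3699 J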